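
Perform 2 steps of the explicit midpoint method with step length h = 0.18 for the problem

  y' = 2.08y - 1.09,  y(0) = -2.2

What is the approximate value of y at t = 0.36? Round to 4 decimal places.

-5.1598

Midpoint: k1 = f(t_n, y_n); k2 = f(t_n + h/2, y_n + (h/2)·k1); y_{n+1} = y_n + h·k2.
t=0.000000, y=-2.200000:
  k1 = f(0.000000, -2.200000) = -5.666000
  k2 = f(0.090000, -2.709940) = -6.726675
  y ← -2.200000 + 0.18·(-6.726675) = -3.410802
t=0.180000, y=-3.410802:
  k1 = f(0.180000, -3.410802) = -8.184467
  k2 = f(0.270000, -4.147404) = -9.716599
  y ← -3.410802 + 0.18·(-9.716599) = -5.159789
y(0.36) ≈ -5.1598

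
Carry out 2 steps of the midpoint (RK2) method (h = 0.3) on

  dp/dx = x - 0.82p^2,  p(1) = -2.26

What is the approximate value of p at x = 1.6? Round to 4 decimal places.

-10.2423

Midpoint: k1 = f(x_n, p_n); k2 = f(x_n + h/2, p_n + (h/2)·k1); p_{n+1} = p_n + h·k2.
x=1.000000, p=-2.260000:
  k1 = f(1.000000, -2.260000) = -3.188232
  k2 = f(1.150000, -2.738235) = -4.998302
  p ← -2.260000 + 0.3·(-4.998302) = -3.759491
x=1.300000, p=-3.759491:
  k1 = f(1.300000, -3.759491) = -10.289692
  k2 = f(1.450000, -5.302945) = -21.609401
  p ← -3.759491 + 0.3·(-21.609401) = -10.242311
p(1.6) ≈ -10.2423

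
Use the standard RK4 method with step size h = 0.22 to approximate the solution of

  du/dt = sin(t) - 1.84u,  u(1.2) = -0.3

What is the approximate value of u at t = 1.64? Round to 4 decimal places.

0.1635

RK4: k1 = f(t_n, u_n); k2 = f(t_n + h/2, u_n + (h/2)·k1); k3 = f(t_n + h/2, u_n + (h/2)·k2); k4 = f(t_n + h, u_n + h·k3); u_{n+1} = u_n + (h/6)·(k1 + 2k2 + 2k3 + k4).
t=1.200000, u=-0.300000:
  k1 = f(1.200000, -0.300000) = 1.484039
  k2 = f(1.310000, -0.136756) = 1.217815
  k3 = f(1.310000, -0.166040) = 1.271699
  k4 = f(1.420000, -0.020226) = 1.025868
  u ← -0.300000 + (0.22/6)·(k1 + 2k2 + 2k3 + k4) = -0.025406
t=1.420000, u=-0.025406:
  k1 = f(1.420000, -0.025406) = 1.035398
  k2 = f(1.530000, 0.088488) = 0.836350
  k3 = f(1.530000, 0.066593) = 0.876637
  k4 = f(1.640000, 0.167455) = 0.689490
  u ← -0.025406 + (0.22/6)·(k1 + 2k2 + 2k3 + k4) = 0.163459
u(1.64) ≈ 0.1635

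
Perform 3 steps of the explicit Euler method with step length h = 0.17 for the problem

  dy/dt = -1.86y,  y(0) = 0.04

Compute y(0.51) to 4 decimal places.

Euler: y_{n+1} = y_n + h·f(t_n, y_n).
t=0.000000, y=0.040000: f=-0.074400 → y ← 0.040000 + 0.17·(-0.074400) = 0.027352
t=0.170000, y=0.027352: f=-0.050875 → y ← 0.027352 + 0.17·(-0.050875) = 0.018703
t=0.340000, y=0.018703: f=-0.034788 → y ← 0.018703 + 0.17·(-0.034788) = 0.012789
y(0.51) ≈ 0.0128

0.0128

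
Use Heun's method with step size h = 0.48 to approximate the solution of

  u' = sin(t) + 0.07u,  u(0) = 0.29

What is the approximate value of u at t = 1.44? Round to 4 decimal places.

1.2022

Heun: k1 = f(t_n, u_n); k2 = f(t_n + h, u_n + h·k1); u_{n+1} = u_n + (h/2)·(k1 + k2).
t=0.000000, u=0.290000:
  k1 = f(0.000000, 0.290000) = 0.020300
  k2 = f(0.480000, 0.299744) = 0.482761
  u ← 0.290000 + (0.48/2)·(0.020300 + 0.482761) = 0.410735
t=0.480000, u=0.410735:
  k1 = f(0.480000, 0.410735) = 0.490531
  k2 = f(0.960000, 0.646189) = 0.864425
  u ← 0.410735 + (0.48/2)·(0.490531 + 0.864425) = 0.735924
t=0.960000, u=0.735924:
  k1 = f(0.960000, 0.735924) = 0.870706
  k2 = f(1.440000, 1.153863) = 1.072229
  u ← 0.735924 + (0.48/2)·(0.870706 + 1.072229) = 1.202228
u(1.44) ≈ 1.2022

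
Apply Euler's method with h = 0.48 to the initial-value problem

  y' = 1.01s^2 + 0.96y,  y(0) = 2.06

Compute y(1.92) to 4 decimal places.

11.2769

Euler: y_{n+1} = y_n + h·f(s_n, y_n).
s=0.000000, y=2.060000: f=1.977600 → y ← 2.060000 + 0.48·1.977600 = 3.009248
s=0.480000, y=3.009248: f=3.121582 → y ← 3.009248 + 0.48·3.121582 = 4.507607
s=0.960000, y=4.507607: f=5.258119 → y ← 4.507607 + 0.48·5.258119 = 7.031505
s=1.440000, y=7.031505: f=8.844580 → y ← 7.031505 + 0.48·8.844580 = 11.276903
y(1.92) ≈ 11.2769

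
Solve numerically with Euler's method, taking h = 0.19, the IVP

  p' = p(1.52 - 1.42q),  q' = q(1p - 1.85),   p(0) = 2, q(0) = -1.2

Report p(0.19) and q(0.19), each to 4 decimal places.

3.2251, -1.2342

Euler on (p,q): p_{n+1} = p_n + h·p', q_{n+1} = q_n + h·q'.
0.000000: (2.000000, -1.200000); f=(6.448000, -0.180000) → (3.225120, -1.234200)
(p(0.19), q(0.19)) ≈ (3.2251, -1.2342)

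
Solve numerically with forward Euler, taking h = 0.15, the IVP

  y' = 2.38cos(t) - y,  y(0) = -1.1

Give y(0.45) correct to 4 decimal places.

0.2235

Euler: y_{n+1} = y_n + h·f(t_n, y_n).
t=0.000000, y=-1.100000: f=3.480000 → y ← -1.100000 + 0.15·3.480000 = -0.578000
t=0.150000, y=-0.578000: f=2.931275 → y ← -0.578000 + 0.15·2.931275 = -0.138309
t=0.300000, y=-0.138309: f=2.412010 → y ← -0.138309 + 0.15·2.412010 = 0.223493
y(0.45) ≈ 0.2235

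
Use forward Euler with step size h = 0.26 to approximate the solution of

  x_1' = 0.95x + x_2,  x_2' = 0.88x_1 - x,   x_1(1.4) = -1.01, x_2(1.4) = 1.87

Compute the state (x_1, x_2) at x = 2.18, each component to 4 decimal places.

Euler on (x_1,x_2): x_1_{n+1} = x_1_n + h·x_1', x_2_{n+1} = x_2_n + h·x_2'.
1.400000: (-1.010000, 1.870000); f=(3.200000, -2.288800) → (-0.178000, 1.274912)
1.660000: (-0.178000, 1.274912); f=(2.851912, -1.816640) → (0.563497, 0.802586)
1.920000: (0.563497, 0.802586); f=(2.626586, -1.424123) → (1.246409, 0.432314)
(x_1(2.18), x_2(2.18)) ≈ (1.2464, 0.4323)

1.2464, 0.4323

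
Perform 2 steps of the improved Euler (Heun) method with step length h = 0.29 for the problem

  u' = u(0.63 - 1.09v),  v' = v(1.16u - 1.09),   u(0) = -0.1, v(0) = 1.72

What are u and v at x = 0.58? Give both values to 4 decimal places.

-0.0664, 0.8839

Heun on (u,v): k1 = f(x_n, state_n); k2 = f(x_n + h, state_n + h·k1); state_{n+1} = state_n + (h/2)·(k1 + k2).
0.000000: (-0.100000, 1.720000)
  k1 = (0.124480, -2.074320)
  predictor → (-0.063901, 1.118447)
  k2 = (0.037644, -1.302012)
  → (-0.076492, 1.230432)
0.290000: (-0.076492, 1.230432)
  k1 = (0.054399, -1.450348)
  predictor → (-0.060716, 0.809831)
  k2 = (0.015344, -0.939753)
  → (-0.066379, 0.883867)
(u(0.58), v(0.58)) ≈ (-0.0664, 0.8839)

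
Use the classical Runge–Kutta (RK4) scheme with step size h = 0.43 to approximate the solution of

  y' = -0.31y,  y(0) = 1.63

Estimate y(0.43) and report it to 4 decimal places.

RK4: k1 = f(s_n, y_n); k2 = f(s_n + h/2, y_n + (h/2)·k1); k3 = f(s_n + h/2, y_n + (h/2)·k2); k4 = f(s_n + h, y_n + h·k3); y_{n+1} = y_n + (h/6)·(k1 + 2k2 + 2k3 + k4).
s=0.000000, y=1.630000:
  k1 = f(0.000000, 1.630000) = -0.505300
  k2 = f(0.215000, 1.521360) = -0.471622
  k3 = f(0.215000, 1.528601) = -0.473866
  k4 = f(0.430000, 1.426237) = -0.442134
  y ← 1.630000 + (0.43/6)·(k1 + 2k2 + 2k3 + k4) = 1.426581
y(0.43) ≈ 1.4266

1.4266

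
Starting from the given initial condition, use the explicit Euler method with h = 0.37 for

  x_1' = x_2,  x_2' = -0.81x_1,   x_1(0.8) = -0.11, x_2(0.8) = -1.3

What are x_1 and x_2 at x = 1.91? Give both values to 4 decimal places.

-1.4631, -0.7723

Euler on (x_1,x_2): x_1_{n+1} = x_1_n + h·x_1', x_2_{n+1} = x_2_n + h·x_2'.
0.800000: (-0.110000, -1.300000); f=(-1.300000, 0.089100) → (-0.591000, -1.267033)
1.170000: (-0.591000, -1.267033); f=(-1.267033, 0.478710) → (-1.059802, -1.089910)
1.540000: (-1.059802, -1.089910); f=(-1.089910, 0.858440) → (-1.463069, -0.772288)
(x_1(1.91), x_2(1.91)) ≈ (-1.4631, -0.7723)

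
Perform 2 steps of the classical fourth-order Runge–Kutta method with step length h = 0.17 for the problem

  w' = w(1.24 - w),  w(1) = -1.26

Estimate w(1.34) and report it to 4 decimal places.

-4.0957

RK4: k1 = f(s_n, w_n); k2 = f(s_n + h/2, w_n + (h/2)·k1); k3 = f(s_n + h/2, w_n + (h/2)·k2); k4 = f(s_n + h, w_n + h·k3); w_{n+1} = w_n + (h/6)·(k1 + 2k2 + 2k3 + k4).
s=1.000000, w=-1.260000:
  k1 = f(1.000000, -1.260000) = -3.150000
  k2 = f(1.085000, -1.527750) = -4.228430
  k3 = f(1.085000, -1.619417) = -4.630587
  k4 = f(1.170000, -2.047200) = -6.729554
  w ← -1.260000 + (0.17/6)·(k1 + 2k2 + 2k3 + k4) = -2.041932
s=1.170000, w=-2.041932:
  k1 = f(1.170000, -2.041932) = -6.701480
  k2 = f(1.255000, -2.611557) = -10.058564
  k3 = f(1.255000, -2.896910) = -11.984253
  k4 = f(1.340000, -4.079255) = -21.698594
  w ← -2.041932 + (0.17/6)·(k1 + 2k2 + 2k3 + k4) = -4.095693
w(1.34) ≈ -4.0957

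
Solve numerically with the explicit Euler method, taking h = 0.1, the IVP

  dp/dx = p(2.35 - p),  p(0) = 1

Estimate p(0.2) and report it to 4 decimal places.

1.2729

Euler: p_{n+1} = p_n + h·f(x_n, p_n).
x=0.000000, p=1.000000: f=1.350000 → p ← 1.000000 + 0.1·1.350000 = 1.135000
x=0.100000, p=1.135000: f=1.379025 → p ← 1.135000 + 0.1·1.379025 = 1.272903
p(0.2) ≈ 1.2729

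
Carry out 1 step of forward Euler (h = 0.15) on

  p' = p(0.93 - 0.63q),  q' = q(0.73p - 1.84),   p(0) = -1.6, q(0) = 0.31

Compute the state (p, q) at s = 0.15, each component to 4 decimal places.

Euler on (p,q): p_{n+1} = p_n + h·p', q_{n+1} = q_n + h·q'.
0.000000: (-1.600000, 0.310000); f=(-1.175520, -0.932480) → (-1.776328, 0.170128)
(p(0.15), q(0.15)) ≈ (-1.7763, 0.1701)

-1.7763, 0.1701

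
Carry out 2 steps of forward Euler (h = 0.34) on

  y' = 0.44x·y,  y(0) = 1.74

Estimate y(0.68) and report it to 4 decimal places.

Euler: y_{n+1} = y_n + h·f(x_n, y_n).
x=0.000000, y=1.740000: f=0.000000 → y ← 1.740000 + 0.34·0.000000 = 1.740000
x=0.340000, y=1.740000: f=0.260304 → y ← 1.740000 + 0.34·0.260304 = 1.828503
y(0.68) ≈ 1.8285

1.8285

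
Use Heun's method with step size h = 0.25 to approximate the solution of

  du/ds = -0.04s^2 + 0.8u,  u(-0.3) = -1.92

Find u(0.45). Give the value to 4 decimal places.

Heun: k1 = f(s_n, u_n); k2 = f(s_n + h, u_n + h·k1); u_{n+1} = u_n + (h/2)·(k1 + k2).
s=-0.300000, u=-1.920000:
  k1 = f(-0.300000, -1.920000) = -1.539600
  k2 = f(-0.050000, -2.304900) = -1.844020
  u ← -1.920000 + (0.25/2)·(-1.539600 + (-1.844020)) = -2.342952
s=-0.050000, u=-2.342952:
  k1 = f(-0.050000, -2.342952) = -1.874462
  k2 = f(0.200000, -2.811568) = -2.250854
  u ← -2.342952 + (0.25/2)·(-1.874462 + (-2.250854)) = -2.858617
s=0.200000, u=-2.858617:
  k1 = f(0.200000, -2.858617) = -2.288494
  k2 = f(0.450000, -3.430740) = -2.752692
  u ← -2.858617 + (0.25/2)·(-2.288494 + (-2.752692)) = -3.488765
u(0.45) ≈ -3.4888

-3.4888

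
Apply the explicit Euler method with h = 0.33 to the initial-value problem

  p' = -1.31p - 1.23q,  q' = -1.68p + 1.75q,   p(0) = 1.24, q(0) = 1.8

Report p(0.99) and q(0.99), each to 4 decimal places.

Euler on (p,q): p_{n+1} = p_n + h·p', q_{n+1} = q_n + h·q'.
0.000000: (1.240000, 1.800000); f=(-3.838400, 1.066800) → (-0.026672, 2.152044)
0.330000: (-0.026672, 2.152044); f=(-2.612074, 3.810886) → (-0.888656, 3.409636)
0.660000: (-0.888656, 3.409636); f=(-3.029713, 7.459806) → (-1.888462, 5.871372)
(p(0.99), q(0.99)) ≈ (-1.8885, 5.8714)

-1.8885, 5.8714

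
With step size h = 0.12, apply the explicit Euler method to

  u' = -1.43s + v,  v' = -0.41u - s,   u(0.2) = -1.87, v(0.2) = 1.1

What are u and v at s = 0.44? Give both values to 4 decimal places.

Euler on (u,v): u_{n+1} = u_n + h·u', v_{n+1} = v_n + h·v'.
0.200000: (-1.870000, 1.100000); f=(0.814000, 0.566700) → (-1.772320, 1.168004)
0.320000: (-1.772320, 1.168004); f=(0.710404, 0.406651) → (-1.687072, 1.216802)
(u(0.44), v(0.44)) ≈ (-1.6871, 1.2168)

-1.6871, 1.2168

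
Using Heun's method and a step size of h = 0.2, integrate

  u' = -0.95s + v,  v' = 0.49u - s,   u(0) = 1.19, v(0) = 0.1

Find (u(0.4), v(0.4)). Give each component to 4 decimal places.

Heun on (u,v): k1 = f(s_n, state_n); k2 = f(s_n + h, state_n + h·k1); state_{n+1} = state_n + (h/2)·(k1 + k2).
0.000000: (1.190000, 0.100000)
  k1 = (0.100000, 0.583100)
  predictor → (1.210000, 0.216620)
  k2 = (0.026620, 0.392900)
  → (1.202662, 0.197600)
0.200000: (1.202662, 0.197600)
  k1 = (0.007600, 0.389304)
  predictor → (1.204182, 0.275461)
  k2 = (-0.104539, 0.190049)
  → (1.192968, 0.255535)
(u(0.4), v(0.4)) ≈ (1.1930, 0.2555)

1.1930, 0.2555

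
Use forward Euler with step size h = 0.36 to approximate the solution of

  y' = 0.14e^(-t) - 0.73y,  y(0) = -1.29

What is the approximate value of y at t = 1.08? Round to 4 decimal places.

-0.4390

Euler: y_{n+1} = y_n + h·f(t_n, y_n).
t=0.000000, y=-1.290000: f=1.081700 → y ← -1.290000 + 0.36·1.081700 = -0.900588
t=0.360000, y=-0.900588: f=0.755104 → y ← -0.900588 + 0.36·0.755104 = -0.628751
t=0.720000, y=-0.628751: f=0.527133 → y ← -0.628751 + 0.36·0.527133 = -0.438983
y(1.08) ≈ -0.4390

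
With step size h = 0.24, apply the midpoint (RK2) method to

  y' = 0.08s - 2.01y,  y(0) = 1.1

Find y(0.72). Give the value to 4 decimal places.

0.2942

Midpoint: k1 = f(s_n, y_n); k2 = f(s_n + h/2, y_n + (h/2)·k1); y_{n+1} = y_n + h·k2.
s=0.000000, y=1.100000:
  k1 = f(0.000000, 1.100000) = -2.211000
  k2 = f(0.120000, 0.834680) = -1.668107
  y ← 1.100000 + 0.24·(-1.668107) = 0.699654
s=0.240000, y=0.699654:
  k1 = f(0.240000, 0.699654) = -1.387105
  k2 = f(0.360000, 0.533202) = -1.042935
  y ← 0.699654 + 0.24·(-1.042935) = 0.449350
s=0.480000, y=0.449350:
  k1 = f(0.480000, 0.449350) = -0.864793
  k2 = f(0.600000, 0.345575) = -0.646605
  y ← 0.449350 + 0.24·(-0.646605) = 0.294165
y(0.72) ≈ 0.2942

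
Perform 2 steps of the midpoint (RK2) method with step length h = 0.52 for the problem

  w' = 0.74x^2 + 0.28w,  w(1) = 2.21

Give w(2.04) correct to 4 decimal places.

Midpoint: k1 = f(x_n, w_n); k2 = f(x_n + h/2, w_n + (h/2)·k1); w_{n+1} = w_n + h·k2.
x=1.000000, w=2.210000:
  k1 = f(1.000000, 2.210000) = 1.358800
  k2 = f(1.260000, 2.563288) = 1.892545
  w ← 2.210000 + 0.52·1.892545 = 3.194123
x=1.520000, w=3.194123:
  k1 = f(1.520000, 3.194123) = 2.604050
  k2 = f(1.780000, 3.871176) = 3.428545
  w ← 3.194123 + 0.52·3.428545 = 4.976967
w(2.04) ≈ 4.9770

4.9770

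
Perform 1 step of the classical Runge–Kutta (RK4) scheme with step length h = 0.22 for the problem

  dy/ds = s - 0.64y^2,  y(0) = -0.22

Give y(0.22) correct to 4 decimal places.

-0.2023

RK4: k1 = f(s_n, y_n); k2 = f(s_n + h/2, y_n + (h/2)·k1); k3 = f(s_n + h/2, y_n + (h/2)·k2); k4 = f(s_n + h, y_n + h·k3); y_{n+1} = y_n + (h/6)·(k1 + 2k2 + 2k3 + k4).
s=0.000000, y=-0.220000:
  k1 = f(0.000000, -0.220000) = -0.030976
  k2 = f(0.110000, -0.223407) = 0.078057
  k3 = f(0.110000, -0.211414) = 0.081395
  k4 = f(0.220000, -0.202093) = 0.193861
  y ← -0.220000 + (0.22/6)·(k1 + 2k2 + 2k3 + k4) = -0.202334
y(0.22) ≈ -0.2023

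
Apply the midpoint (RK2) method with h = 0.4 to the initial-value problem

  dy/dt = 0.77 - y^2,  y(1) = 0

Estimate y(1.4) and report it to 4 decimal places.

Midpoint: k1 = f(t_n, y_n); k2 = f(t_n + h/2, y_n + (h/2)·k1); y_{n+1} = y_n + h·k2.
t=1.000000, y=0.000000:
  k1 = f(1.000000, 0.000000) = 0.770000
  k2 = f(1.200000, 0.154000) = 0.746284
  y ← 0.000000 + 0.4·0.746284 = 0.298514
y(1.4) ≈ 0.2985

0.2985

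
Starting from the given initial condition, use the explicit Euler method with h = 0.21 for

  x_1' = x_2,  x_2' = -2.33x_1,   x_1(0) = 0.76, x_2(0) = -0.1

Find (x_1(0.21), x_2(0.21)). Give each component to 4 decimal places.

Euler on (x_1,x_2): x_1_{n+1} = x_1_n + h·x_1', x_2_{n+1} = x_2_n + h·x_2'.
0.000000: (0.760000, -0.100000); f=(-0.100000, -1.770800) → (0.739000, -0.471868)
(x_1(0.21), x_2(0.21)) ≈ (0.7390, -0.4719)

0.7390, -0.4719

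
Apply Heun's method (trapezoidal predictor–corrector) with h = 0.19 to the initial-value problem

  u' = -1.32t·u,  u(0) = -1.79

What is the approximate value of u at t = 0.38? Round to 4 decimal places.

Heun: k1 = f(t_n, u_n); k2 = f(t_n + h, u_n + h·k1); u_{n+1} = u_n + (h/2)·(k1 + k2).
t=0.000000, u=-1.790000:
  k1 = f(0.000000, -1.790000) = 0.000000
  k2 = f(0.190000, -1.790000) = 0.448932
  u ← -1.790000 + (0.19/2)·(0.000000 + 0.448932) = -1.747351
t=0.190000, u=-1.747351:
  k1 = f(0.190000, -1.747351) = 0.438236
  k2 = f(0.380000, -1.664087) = 0.834706
  u ← -1.747351 + (0.19/2)·(0.438236 + 0.834706) = -1.626422
u(0.38) ≈ -1.6264

-1.6264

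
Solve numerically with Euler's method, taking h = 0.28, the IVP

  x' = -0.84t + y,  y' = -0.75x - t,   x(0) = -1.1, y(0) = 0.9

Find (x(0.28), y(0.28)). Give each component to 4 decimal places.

-0.8480, 1.1310

Euler on (x,y): x_{n+1} = x_n + h·x', y_{n+1} = y_n + h·y'.
0.000000: (-1.100000, 0.900000); f=(0.900000, 0.825000) → (-0.848000, 1.131000)
(x(0.28), y(0.28)) ≈ (-0.8480, 1.1310)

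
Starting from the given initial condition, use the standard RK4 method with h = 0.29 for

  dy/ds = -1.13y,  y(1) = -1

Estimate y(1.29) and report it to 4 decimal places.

-0.7206

RK4: k1 = f(s_n, y_n); k2 = f(s_n + h/2, y_n + (h/2)·k1); k3 = f(s_n + h/2, y_n + (h/2)·k2); k4 = f(s_n + h, y_n + h·k3); y_{n+1} = y_n + (h/6)·(k1 + 2k2 + 2k3 + k4).
s=1.000000, y=-1.000000:
  k1 = f(1.000000, -1.000000) = 1.130000
  k2 = f(1.145000, -0.836150) = 0.944850
  k3 = f(1.145000, -0.862997) = 0.975186
  k4 = f(1.290000, -0.717196) = 0.810431
  y ← -1.000000 + (0.29/6)·(k1 + 2k2 + 2k3 + k4) = -0.720609
y(1.29) ≈ -0.7206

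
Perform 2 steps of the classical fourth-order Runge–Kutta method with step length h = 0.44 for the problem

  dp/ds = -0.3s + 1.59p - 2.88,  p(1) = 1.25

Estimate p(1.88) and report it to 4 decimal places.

RK4: k1 = f(s_n, p_n); k2 = f(s_n + h/2, p_n + (h/2)·k1); k3 = f(s_n + h/2, p_n + (h/2)·k2); k4 = f(s_n + h, p_n + h·k3); p_{n+1} = p_n + (h/6)·(k1 + 2k2 + 2k3 + k4).
s=1.000000, p=1.250000:
  k1 = f(1.000000, 1.250000) = -1.192500
  k2 = f(1.220000, 0.987650) = -1.675636
  k3 = f(1.220000, 0.881360) = -1.844638
  k4 = f(1.440000, 0.438359) = -2.615008
  p ← 1.250000 + (0.44/6)·(k1 + 2k2 + 2k3 + k4) = 0.454476
s=1.440000, p=0.454476:
  k1 = f(1.440000, 0.454476) = -2.589383
  k2 = f(1.660000, -0.115189) = -3.561150
  k3 = f(1.660000, -0.328977) = -3.901074
  k4 = f(1.880000, -1.261997) = -5.450575
  p ← 0.454476 + (0.44/6)·(k1 + 2k2 + 2k3 + k4) = -1.229581
p(1.88) ≈ -1.2296

-1.2296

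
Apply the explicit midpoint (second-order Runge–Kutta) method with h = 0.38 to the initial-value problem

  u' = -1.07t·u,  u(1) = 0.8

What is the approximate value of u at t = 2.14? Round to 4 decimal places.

0.1305

Midpoint: k1 = f(t_n, u_n); k2 = f(t_n + h/2, u_n + (h/2)·k1); u_{n+1} = u_n + h·k2.
t=1.000000, u=0.800000:
  k1 = f(1.000000, 0.800000) = -0.856000
  k2 = f(1.190000, 0.637360) = -0.811550
  u ← 0.800000 + 0.38·(-0.811550) = 0.491611
t=1.380000, u=0.491611:
  k1 = f(1.380000, 0.491611) = -0.725913
  k2 = f(1.570000, 0.353687) = -0.594160
  u ← 0.491611 + 0.38·(-0.594160) = 0.265830
t=1.760000, u=0.265830:
  k1 = f(1.760000, 0.265830) = -0.500611
  k2 = f(1.950000, 0.170714) = -0.356195
  u ← 0.265830 + 0.38·(-0.356195) = 0.130476
u(2.14) ≈ 0.1305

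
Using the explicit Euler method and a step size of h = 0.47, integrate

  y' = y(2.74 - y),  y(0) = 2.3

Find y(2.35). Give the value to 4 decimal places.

Euler: y_{n+1} = y_n + h·f(x_n, y_n).
x=0.000000, y=2.300000: f=1.012000 → y ← 2.300000 + 0.47·1.012000 = 2.775640
x=0.470000, y=2.775640: f=-0.098924 → y ← 2.775640 + 0.47·(-0.098924) = 2.729146
x=0.940000, y=2.729146: f=0.029623 → y ← 2.729146 + 0.47·0.029623 = 2.743068
x=1.410000, y=2.743068: f=-0.008417 → y ← 2.743068 + 0.47·(-0.008417) = 2.739112
x=1.880000, y=2.739112: f=0.002431 → y ← 2.739112 + 0.47·0.002431 = 2.740255
y(2.35) ≈ 2.7403

2.7403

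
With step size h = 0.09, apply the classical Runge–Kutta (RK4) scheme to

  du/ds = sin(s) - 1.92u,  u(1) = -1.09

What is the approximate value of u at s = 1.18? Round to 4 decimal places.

RK4: k1 = f(s_n, u_n); k2 = f(s_n + h/2, u_n + (h/2)·k1); k3 = f(s_n + h/2, u_n + (h/2)·k2); k4 = f(s_n + h, u_n + h·k3); u_{n+1} = u_n + (h/6)·(k1 + 2k2 + 2k3 + k4).
s=1.000000, u=-1.090000:
  k1 = f(1.000000, -1.090000) = 2.934271
  k2 = f(1.045000, -0.957958) = 2.704204
  k3 = f(1.045000, -0.968311) = 2.724081
  k4 = f(1.090000, -0.844833) = 2.508706
  u ← -1.090000 + (0.09/6)·(k1 + 2k2 + 2k3 + k4) = -0.845507
s=1.090000, u=-0.845507:
  k1 = f(1.090000, -0.845507) = 2.510000
  k2 = f(1.135000, -0.732557) = 2.313043
  k3 = f(1.135000, -0.741420) = 2.330060
  k4 = f(1.180000, -0.635801) = 2.145345
  u ← -0.845507 + (0.09/6)·(k1 + 2k2 + 2k3 + k4) = -0.636384
u(1.18) ≈ -0.6364

-0.6364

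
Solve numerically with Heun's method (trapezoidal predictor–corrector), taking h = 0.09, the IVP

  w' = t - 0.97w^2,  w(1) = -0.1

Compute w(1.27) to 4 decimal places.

0.2035

Heun: k1 = f(t_n, w_n); k2 = f(t_n + h, w_n + h·k1); w_{n+1} = w_n + (h/2)·(k1 + k2).
t=1.000000, w=-0.100000:
  k1 = f(1.000000, -0.100000) = 0.990300
  k2 = f(1.090000, -0.010873) = 1.089885
  w ← -0.100000 + (0.09/2)·(0.990300 + 1.089885) = -0.006392
t=1.090000, w=-0.006392:
  k1 = f(1.090000, -0.006392) = 1.089960
  k2 = f(1.180000, 0.091705) = 1.171843
  w ← -0.006392 + (0.09/2)·(1.089960 + 1.171843) = 0.095389
t=1.180000, w=0.095389:
  k1 = f(1.180000, 0.095389) = 1.171174
  k2 = f(1.270000, 0.200795) = 1.230891
  w ← 0.095389 + (0.09/2)·(1.171174 + 1.230891) = 0.203482
w(1.27) ≈ 0.2035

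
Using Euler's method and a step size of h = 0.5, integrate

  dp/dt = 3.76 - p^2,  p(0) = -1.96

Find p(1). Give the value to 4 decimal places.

-2.1224

Euler: p_{n+1} = p_n + h·f(t_n, p_n).
t=0.000000, p=-1.960000: f=-0.081600 → p ← -1.960000 + 0.5·(-0.081600) = -2.000800
t=0.500000, p=-2.000800: f=-0.243201 → p ← -2.000800 + 0.5·(-0.243201) = -2.122400
p(1) ≈ -2.1224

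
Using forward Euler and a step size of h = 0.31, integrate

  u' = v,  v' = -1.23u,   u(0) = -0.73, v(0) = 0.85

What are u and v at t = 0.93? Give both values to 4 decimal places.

0.2882, 1.3507

Euler on (u,v): u_{n+1} = u_n + h·u', v_{n+1} = v_n + h·v'.
0.000000: (-0.730000, 0.850000); f=(0.850000, 0.897900) → (-0.466500, 1.128349)
0.310000: (-0.466500, 1.128349); f=(1.128349, 0.573795) → (-0.116712, 1.306225)
0.620000: (-0.116712, 1.306225); f=(1.306225, 0.143556) → (0.288218, 1.350728)
(u(0.93), v(0.93)) ≈ (0.2882, 1.3507)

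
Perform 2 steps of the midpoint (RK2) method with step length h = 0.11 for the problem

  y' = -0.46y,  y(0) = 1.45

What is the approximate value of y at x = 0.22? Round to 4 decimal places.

1.3105

Midpoint: k1 = f(x_n, y_n); k2 = f(x_n + h/2, y_n + (h/2)·k1); y_{n+1} = y_n + h·k2.
x=0.000000, y=1.450000:
  k1 = f(0.000000, 1.450000) = -0.667000
  k2 = f(0.055000, 1.413315) = -0.650125
  y ← 1.450000 + 0.11·(-0.650125) = 1.378486
x=0.110000, y=1.378486:
  k1 = f(0.110000, 1.378486) = -0.634104
  k2 = f(0.165000, 1.343611) = -0.618061
  y ← 1.378486 + 0.11·(-0.618061) = 1.310500
y(0.22) ≈ 1.3105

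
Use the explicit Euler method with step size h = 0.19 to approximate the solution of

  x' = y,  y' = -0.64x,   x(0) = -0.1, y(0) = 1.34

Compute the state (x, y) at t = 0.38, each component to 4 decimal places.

Euler on (x,y): x_{n+1} = x_n + h·x', y_{n+1} = y_n + h·y'.
0.000000: (-0.100000, 1.340000); f=(1.340000, 0.064000) → (0.154600, 1.352160)
0.190000: (0.154600, 1.352160); f=(1.352160, -0.098944) → (0.411510, 1.333361)
(x(0.38), y(0.38)) ≈ (0.4115, 1.3334)

0.4115, 1.3334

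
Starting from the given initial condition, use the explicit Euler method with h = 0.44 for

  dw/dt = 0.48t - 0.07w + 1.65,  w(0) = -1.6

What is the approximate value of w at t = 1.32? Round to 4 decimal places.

0.9309

Euler: w_{n+1} = w_n + h·f(t_n, w_n).
t=0.000000, w=-1.600000: f=1.762000 → w ← -1.600000 + 0.44·1.762000 = -0.824720
t=0.440000, w=-0.824720: f=1.918930 → w ← -0.824720 + 0.44·1.918930 = 0.019609
t=0.880000, w=0.019609: f=2.071027 → w ← 0.019609 + 0.44·2.071027 = 0.930861
w(1.32) ≈ 0.9309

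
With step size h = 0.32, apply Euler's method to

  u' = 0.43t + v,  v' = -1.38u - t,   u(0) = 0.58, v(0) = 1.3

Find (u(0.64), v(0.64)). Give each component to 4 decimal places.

1.3741, 0.5016

Euler on (u,v): u_{n+1} = u_n + h·u', v_{n+1} = v_n + h·v'.
0.000000: (0.580000, 1.300000); f=(1.300000, -0.800400) → (0.996000, 1.043872)
0.320000: (0.996000, 1.043872); f=(1.181472, -1.694480) → (1.374071, 0.501638)
(u(0.64), v(0.64)) ≈ (1.3741, 0.5016)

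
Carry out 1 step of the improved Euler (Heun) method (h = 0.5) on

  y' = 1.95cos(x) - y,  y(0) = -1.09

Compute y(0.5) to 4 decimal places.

Heun: k1 = f(x_n, y_n); k2 = f(x_n + h, y_n + h·k1); y_{n+1} = y_n + (h/2)·(k1 + k2).
x=0.000000, y=-1.090000:
  k1 = f(0.000000, -1.090000) = 3.040000
  k2 = f(0.500000, 0.430000) = 1.281286
  y ← -1.090000 + (0.5/2)·(3.040000 + 1.281286) = -0.009679
y(0.5) ≈ -0.0097

-0.0097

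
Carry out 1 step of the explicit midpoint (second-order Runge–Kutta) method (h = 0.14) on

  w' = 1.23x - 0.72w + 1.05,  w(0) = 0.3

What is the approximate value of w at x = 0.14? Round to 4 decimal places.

Midpoint: k1 = f(x_n, w_n); k2 = f(x_n + h/2, w_n + (h/2)·k1); w_{n+1} = w_n + h·k2.
x=0.000000, w=0.300000:
  k1 = f(0.000000, 0.300000) = 0.834000
  k2 = f(0.070000, 0.358380) = 0.878066
  w ← 0.300000 + 0.14·0.878066 = 0.422929
w(0.14) ≈ 0.4229

0.4229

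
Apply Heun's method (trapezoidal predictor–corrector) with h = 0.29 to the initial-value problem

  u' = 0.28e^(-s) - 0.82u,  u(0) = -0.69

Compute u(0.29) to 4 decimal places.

Heun: k1 = f(s_n, u_n); k2 = f(s_n + h, u_n + h·k1); u_{n+1} = u_n + (h/2)·(k1 + k2).
s=0.000000, u=-0.690000:
  k1 = f(0.000000, -0.690000) = 0.845800
  k2 = f(0.290000, -0.444718) = 0.574183
  u ← -0.690000 + (0.29/2)·(0.845800 + 0.574183) = -0.484103
u(0.29) ≈ -0.4841

-0.4841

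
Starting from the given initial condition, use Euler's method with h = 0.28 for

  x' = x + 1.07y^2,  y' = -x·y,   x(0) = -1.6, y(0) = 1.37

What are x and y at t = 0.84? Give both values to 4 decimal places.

Euler on (x,y): x_{n+1} = x_n + h·x', y_{n+1} = y_n + h·y'.
0.000000: (-1.600000, 1.370000); f=(0.408283, 2.192000) → (-1.485681, 1.983760)
0.280000: (-1.485681, 1.983760); f=(2.725094, 2.947234) → (-0.722654, 2.808986)
0.560000: (-0.722654, 2.808986); f=(7.720073, 2.029926) → (1.438966, 3.377365)
(x(0.84), y(0.84)) ≈ (1.4390, 3.3774)

1.4390, 3.3774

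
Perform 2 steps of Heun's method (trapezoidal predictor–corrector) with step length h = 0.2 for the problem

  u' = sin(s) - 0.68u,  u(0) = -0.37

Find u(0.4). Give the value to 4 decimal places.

-0.2087

Heun: k1 = f(s_n, u_n); k2 = f(s_n + h, u_n + h·k1); u_{n+1} = u_n + (h/2)·(k1 + k2).
s=0.000000, u=-0.370000:
  k1 = f(0.000000, -0.370000) = 0.251600
  k2 = f(0.200000, -0.319680) = 0.416052
  u ← -0.370000 + (0.2/2)·(0.251600 + 0.416052) = -0.303235
s=0.200000, u=-0.303235:
  k1 = f(0.200000, -0.303235) = 0.404869
  k2 = f(0.400000, -0.222261) = 0.540556
  u ← -0.303235 + (0.2/2)·(0.404869 + 0.540556) = -0.208692
u(0.4) ≈ -0.2087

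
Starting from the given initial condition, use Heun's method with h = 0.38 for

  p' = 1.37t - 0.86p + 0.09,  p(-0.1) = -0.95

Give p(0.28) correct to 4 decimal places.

Heun: k1 = f(t_n, p_n); k2 = f(t_n + h, p_n + h·k1); p_{n+1} = p_n + (h/2)·(k1 + k2).
t=-0.100000, p=-0.950000:
  k1 = f(-0.100000, -0.950000) = 0.770000
  k2 = f(0.280000, -0.657400) = 1.038964
  p ← -0.950000 + (0.38/2)·(0.770000 + 1.038964) = -0.606297
p(0.28) ≈ -0.6063

-0.6063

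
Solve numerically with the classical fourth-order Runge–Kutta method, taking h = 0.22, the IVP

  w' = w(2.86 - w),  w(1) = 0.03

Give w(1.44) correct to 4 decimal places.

RK4: k1 = f(x_n, w_n); k2 = f(x_n + h/2, w_n + (h/2)·k1); k3 = f(x_n + h/2, w_n + (h/2)·k2); k4 = f(x_n + h, w_n + h·k3); w_{n+1} = w_n + (h/6)·(k1 + 2k2 + 2k3 + k4).
x=1.000000, w=0.030000:
  k1 = f(1.000000, 0.030000) = 0.084900
  k2 = f(1.110000, 0.039339) = 0.110962
  k3 = f(1.110000, 0.042206) = 0.118927
  k4 = f(1.220000, 0.056164) = 0.157475
  w ← 0.030000 + (0.22/6)·(k1 + 2k2 + 2k3 + k4) = 0.055746
x=1.220000, w=0.055746:
  k1 = f(1.220000, 0.055746) = 0.156325
  k2 = f(1.330000, 0.072941) = 0.203292
  k3 = f(1.330000, 0.078108) = 0.217287
  k4 = f(1.440000, 0.103549) = 0.285427
  w ← 0.055746 + (0.22/6)·(k1 + 2k2 + 2k3 + k4) = 0.102786
w(1.44) ≈ 0.1028

0.1028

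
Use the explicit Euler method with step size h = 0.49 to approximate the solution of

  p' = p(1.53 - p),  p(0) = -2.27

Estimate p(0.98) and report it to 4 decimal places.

-32.0491

Euler: p_{n+1} = p_n + h·f(t_n, p_n).
t=0.000000, p=-2.270000: f=-8.626000 → p ← -2.270000 + 0.49·(-8.626000) = -6.496740
t=0.490000, p=-6.496740: f=-52.147643 → p ← -6.496740 + 0.49·(-52.147643) = -32.049085
p(0.98) ≈ -32.0491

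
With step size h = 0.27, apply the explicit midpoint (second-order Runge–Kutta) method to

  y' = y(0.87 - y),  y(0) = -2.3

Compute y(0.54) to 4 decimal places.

Midpoint: k1 = f(t_n, y_n); k2 = f(t_n + h/2, y_n + (h/2)·k1); y_{n+1} = y_n + h·k2.
t=0.000000, y=-2.300000:
  k1 = f(0.000000, -2.300000) = -7.291000
  k2 = f(0.135000, -3.284285) = -13.643856
  y ← -2.300000 + 0.27·(-13.643856) = -5.983841
t=0.270000, y=-5.983841:
  k1 = f(0.270000, -5.983841) = -41.012296
  k2 = f(0.405000, -11.520501) = -142.744781
  y ← -5.983841 + 0.27·(-142.744781) = -44.524932
y(0.54) ≈ -44.5249

-44.5249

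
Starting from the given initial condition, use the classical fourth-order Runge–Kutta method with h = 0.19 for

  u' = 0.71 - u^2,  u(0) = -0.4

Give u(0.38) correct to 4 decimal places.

RK4: k1 = f(x_n, u_n); k2 = f(x_n + h/2, u_n + (h/2)·k1); k3 = f(x_n + h/2, u_n + (h/2)·k2); k4 = f(x_n + h, u_n + h·k3); u_{n+1} = u_n + (h/6)·(k1 + 2k2 + 2k3 + k4).
x=0.000000, u=-0.400000:
  k1 = f(0.000000, -0.400000) = 0.550000
  k2 = f(0.095000, -0.347750) = 0.589070
  k3 = f(0.095000, -0.344038) = 0.591638
  k4 = f(0.190000, -0.287589) = 0.627293
  u ← -0.400000 + (0.19/6)·(k1 + 2k2 + 2k3 + k4) = -0.287941
x=0.190000, u=-0.287941:
  k1 = f(0.190000, -0.287941) = 0.627090
  k2 = f(0.285000, -0.228367) = 0.657848
  k3 = f(0.285000, -0.225445) = 0.659174
  k4 = f(0.380000, -0.162698) = 0.683529
  u ← -0.287941 + (0.19/6)·(k1 + 2k2 + 2k3 + k4) = -0.163027
u(0.38) ≈ -0.1630

-0.1630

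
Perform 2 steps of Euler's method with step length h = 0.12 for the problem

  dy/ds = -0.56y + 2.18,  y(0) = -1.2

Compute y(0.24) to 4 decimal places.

Euler: y_{n+1} = y_n + h·f(s_n, y_n).
s=0.000000, y=-1.200000: f=2.852000 → y ← -1.200000 + 0.12·2.852000 = -0.857760
s=0.120000, y=-0.857760: f=2.660346 → y ← -0.857760 + 0.12·2.660346 = -0.538519
y(0.24) ≈ -0.5385

-0.5385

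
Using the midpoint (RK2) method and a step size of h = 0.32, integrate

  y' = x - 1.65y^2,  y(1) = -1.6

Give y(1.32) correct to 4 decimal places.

-3.5925

Midpoint: k1 = f(x_n, y_n); k2 = f(x_n + h/2, y_n + (h/2)·k1); y_{n+1} = y_n + h·k2.
x=1.000000, y=-1.600000:
  k1 = f(1.000000, -1.600000) = -3.224000
  k2 = f(1.160000, -2.115840) = -6.226685
  y ← -1.600000 + 0.32·(-6.226685) = -3.592539
y(1.32) ≈ -3.5925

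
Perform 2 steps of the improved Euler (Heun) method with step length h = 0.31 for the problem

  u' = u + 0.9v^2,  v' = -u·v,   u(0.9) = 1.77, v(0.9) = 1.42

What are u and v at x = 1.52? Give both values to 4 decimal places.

Heun on (u,v): k1 = f(x_n, state_n); k2 = f(x_n + h, state_n + h·k1); state_{n+1} = state_n + (h/2)·(k1 + k2).
0.900000: (1.770000, 1.420000)
  k1 = (3.584760, -2.513400)
  predictor → (2.881276, 0.640846)
  k2 = (3.250891, -1.846454)
  → (2.829526, 0.744223)
1.210000: (2.829526, 0.744223)
  k1 = (3.328006, -2.105797)
  predictor → (3.861208, 0.091426)
  k2 = (3.868731, -0.353013)
  → (3.945020, 0.363107)
(u(1.52), v(1.52)) ≈ (3.9450, 0.3631)

3.9450, 0.3631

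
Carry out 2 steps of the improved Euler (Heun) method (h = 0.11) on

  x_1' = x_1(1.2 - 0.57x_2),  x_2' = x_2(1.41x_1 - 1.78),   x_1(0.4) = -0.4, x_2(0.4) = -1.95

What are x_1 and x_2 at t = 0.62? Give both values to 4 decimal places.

-0.6262, -1.1357

Heun on (x_1,x_2): k1 = f(t_n, state_n); k2 = f(t_n + h, state_n + h·k1); state_{n+1} = state_n + (h/2)·(k1 + k2).
0.400000: (-0.400000, -1.950000)
  k1 = (-0.924600, 4.570800)
  predictor → (-0.501706, -1.447212)
  k2 = (-1.015910, 3.599803)
  → (-0.506728, -1.500617)
0.510000: (-0.506728, -1.500617)
  k1 = (-1.041504, 3.743268)
  predictor → (-0.621294, -1.088857)
  k2 = (-1.131157, 2.892031)
  → (-0.626224, -1.135675)
(x_1(0.62), x_2(0.62)) ≈ (-0.6262, -1.1357)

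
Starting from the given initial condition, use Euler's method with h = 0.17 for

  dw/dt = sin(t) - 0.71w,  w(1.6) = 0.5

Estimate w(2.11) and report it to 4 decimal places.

Euler: w_{n+1} = w_n + h·f(t_n, w_n).
t=1.600000, w=0.500000: f=0.644574 → w ← 0.500000 + 0.17·0.644574 = 0.609578
t=1.770000, w=0.609578: f=0.547424 → w ← 0.609578 + 0.17·0.547424 = 0.702640
t=1.940000, w=0.702640: f=0.433741 → w ← 0.702640 + 0.17·0.433741 = 0.776376
w(2.11) ≈ 0.7764

0.7764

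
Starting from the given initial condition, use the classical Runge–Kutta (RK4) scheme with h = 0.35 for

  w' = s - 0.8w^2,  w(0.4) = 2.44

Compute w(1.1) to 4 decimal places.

RK4: k1 = f(s_n, w_n); k2 = f(s_n + h/2, w_n + (h/2)·k1); k3 = f(s_n + h/2, w_n + (h/2)·k2); k4 = f(s_n + h, w_n + h·k3); w_{n+1} = w_n + (h/6)·(k1 + 2k2 + 2k3 + k4).
s=0.400000, w=2.440000:
  k1 = f(0.400000, 2.440000) = -4.362880
  k2 = f(0.575000, 1.676496) = -1.673511
  k3 = f(0.575000, 2.147136) = -3.113153
  k4 = f(0.750000, 1.350396) = -0.708857
  w ← 2.440000 + (0.35/6)·(k1 + 2k2 + 2k3 + k4) = 1.585705
s=0.750000, w=1.585705:
  k1 = f(0.750000, 1.585705) = -1.261567
  k2 = f(0.925000, 1.364930) = -0.565428
  k3 = f(0.925000, 1.486755) = -0.843352
  k4 = f(1.100000, 1.290531) = -0.232377
  w ← 1.585705 + (0.35/6)·(k1 + 2k2 + 2k3 + k4) = 1.334200
w(1.1) ≈ 1.3342

1.3342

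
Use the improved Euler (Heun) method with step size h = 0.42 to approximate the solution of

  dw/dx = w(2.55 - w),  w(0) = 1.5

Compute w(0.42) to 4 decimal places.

Heun: k1 = f(x_n, w_n); k2 = f(x_n + h, w_n + h·k1); w_{n+1} = w_n + (h/2)·(k1 + k2).
x=0.000000, w=1.500000:
  k1 = f(0.000000, 1.500000) = 1.575000
  k2 = f(0.420000, 2.161500) = 0.839743
  w ← 1.500000 + (0.42/2)·(1.575000 + 0.839743) = 2.007096
w(0.42) ≈ 2.0071

2.0071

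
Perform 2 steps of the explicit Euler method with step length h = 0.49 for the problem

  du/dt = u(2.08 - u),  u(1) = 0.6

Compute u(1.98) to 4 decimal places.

1.5651

Euler: u_{n+1} = u_n + h·f(t_n, u_n).
t=1.000000, u=0.600000: f=0.888000 → u ← 0.600000 + 0.49·0.888000 = 1.035120
t=1.490000, u=1.035120: f=1.081576 → u ← 1.035120 + 0.49·1.081576 = 1.565092
u(1.98) ≈ 1.5651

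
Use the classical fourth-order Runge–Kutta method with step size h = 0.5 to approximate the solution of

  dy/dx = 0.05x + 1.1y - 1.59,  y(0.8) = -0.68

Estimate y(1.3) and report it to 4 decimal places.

RK4: k1 = f(x_n, y_n); k2 = f(x_n + h/2, y_n + (h/2)·k1); k3 = f(x_n + h/2, y_n + (h/2)·k2); k4 = f(x_n + h, y_n + h·k3); y_{n+1} = y_n + (h/6)·(k1 + 2k2 + 2k3 + k4).
x=0.800000, y=-0.680000:
  k1 = f(0.800000, -0.680000) = -2.298000
  k2 = f(1.050000, -1.254500) = -2.917450
  k3 = f(1.050000, -1.409363) = -3.087799
  k4 = f(1.300000, -2.223899) = -3.971289
  y ← -0.680000 + (0.5/6)·(k1 + 2k2 + 2k3 + k4) = -2.203316
y(1.3) ≈ -2.2033

-2.2033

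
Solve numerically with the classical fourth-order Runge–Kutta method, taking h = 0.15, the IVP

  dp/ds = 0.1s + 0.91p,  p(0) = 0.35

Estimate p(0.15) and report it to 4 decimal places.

0.4024

RK4: k1 = f(s_n, p_n); k2 = f(s_n + h/2, p_n + (h/2)·k1); k3 = f(s_n + h/2, p_n + (h/2)·k2); k4 = f(s_n + h, p_n + h·k3); p_{n+1} = p_n + (h/6)·(k1 + 2k2 + 2k3 + k4).
s=0.000000, p=0.350000:
  k1 = f(0.000000, 0.350000) = 0.318500
  k2 = f(0.075000, 0.373887) = 0.347738
  k3 = f(0.075000, 0.376080) = 0.349733
  k4 = f(0.150000, 0.402460) = 0.381239
  p ← 0.350000 + (0.15/6)·(k1 + 2k2 + 2k3 + k4) = 0.402367
p(0.15) ≈ 0.4024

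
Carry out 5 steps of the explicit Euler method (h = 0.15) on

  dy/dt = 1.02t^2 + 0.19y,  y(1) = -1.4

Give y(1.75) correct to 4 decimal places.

-0.2238

Euler: y_{n+1} = y_n + h·f(t_n, y_n).
t=1.000000, y=-1.400000: f=0.754000 → y ← -1.400000 + 0.15·0.754000 = -1.286900
t=1.150000, y=-1.286900: f=1.104439 → y ← -1.286900 + 0.15·1.104439 = -1.121234
t=1.300000, y=-1.121234: f=1.510766 → y ← -1.121234 + 0.15·1.510766 = -0.894619
t=1.450000, y=-0.894619: f=1.974572 → y ← -0.894619 + 0.15·1.974572 = -0.598433
t=1.600000, y=-0.598433: f=2.497498 → y ← -0.598433 + 0.15·2.497498 = -0.223809
y(1.75) ≈ -0.2238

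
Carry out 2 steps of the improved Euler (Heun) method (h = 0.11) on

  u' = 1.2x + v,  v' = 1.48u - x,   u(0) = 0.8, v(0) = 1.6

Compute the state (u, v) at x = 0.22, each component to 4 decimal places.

Heun on (u,v): k1 = f(x_n, state_n); k2 = f(x_n + h, state_n + h·k1); state_{n+1} = state_n + (h/2)·(k1 + k2).
0.000000: (0.800000, 1.600000)
  k1 = (1.600000, 1.184000)
  predictor → (0.976000, 1.730240)
  k2 = (1.862240, 1.334480)
  → (0.990423, 1.738516)
0.110000: (0.990423, 1.738516)
  k1 = (1.870516, 1.355826)
  predictor → (1.196180, 1.887657)
  k2 = (2.151657, 1.550346)
  → (1.211643, 1.898356)
(u(0.22), v(0.22)) ≈ (1.2116, 1.8984)

1.2116, 1.8984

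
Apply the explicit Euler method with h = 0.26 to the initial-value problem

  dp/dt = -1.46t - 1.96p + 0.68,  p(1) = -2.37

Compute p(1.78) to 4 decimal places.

-0.8763

Euler: p_{n+1} = p_n + h·f(t_n, p_n).
t=1.000000, p=-2.370000: f=3.865200 → p ← -2.370000 + 0.26·3.865200 = -1.365048
t=1.260000, p=-1.365048: f=1.515894 → p ← -1.365048 + 0.26·1.515894 = -0.970916
t=1.520000, p=-0.970916: f=0.363794 → p ← -0.970916 + 0.26·0.363794 = -0.876329
p(1.78) ≈ -0.8763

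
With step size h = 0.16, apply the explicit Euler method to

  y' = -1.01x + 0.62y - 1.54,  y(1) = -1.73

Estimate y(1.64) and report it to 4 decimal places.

Euler: y_{n+1} = y_n + h·f(x_n, y_n).
x=1.000000, y=-1.730000: f=-3.622600 → y ← -1.730000 + 0.16·(-3.622600) = -2.309616
x=1.160000, y=-2.309616: f=-4.143562 → y ← -2.309616 + 0.16·(-4.143562) = -2.972586
x=1.320000, y=-2.972586: f=-4.716203 → y ← -2.972586 + 0.16·(-4.716203) = -3.727178
x=1.480000, y=-3.727178: f=-5.345651 → y ← -3.727178 + 0.16·(-5.345651) = -4.582483
y(1.64) ≈ -4.5825

-4.5825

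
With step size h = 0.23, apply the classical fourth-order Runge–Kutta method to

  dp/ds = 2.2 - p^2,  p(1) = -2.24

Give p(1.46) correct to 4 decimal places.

RK4: k1 = f(s_n, p_n); k2 = f(s_n + h/2, p_n + (h/2)·k1); k3 = f(s_n + h/2, p_n + (h/2)·k2); k4 = f(s_n + h, p_n + h·k3); p_{n+1} = p_n + (h/6)·(k1 + 2k2 + 2k3 + k4).
s=1.000000, p=-2.240000:
  k1 = f(1.000000, -2.240000) = -2.817600
  k2 = f(1.115000, -2.564024) = -4.374219
  k3 = f(1.115000, -2.743035) = -5.324242
  k4 = f(1.230000, -3.464576) = -9.803285
  p ← -2.240000 + (0.23/6)·(k1 + 2k2 + 2k3 + k4) = -3.467349
s=1.230000, p=-3.467349:
  k1 = f(1.230000, -3.467349) = -9.822511
  k2 = f(1.345000, -4.596938) = -18.931839
  k3 = f(1.345000, -5.644511) = -29.660502
  k4 = f(1.460000, -10.289265) = -103.668968
  p ← -3.467349 + (0.23/6)·(k1 + 2k2 + 2k3 + k4) = -11.543269
p(1.46) ≈ -11.5433

-11.5433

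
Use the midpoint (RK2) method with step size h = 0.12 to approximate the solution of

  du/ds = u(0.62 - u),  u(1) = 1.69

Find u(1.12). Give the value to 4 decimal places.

Midpoint: k1 = f(s_n, u_n); k2 = f(s_n + h/2, u_n + (h/2)·k1); u_{n+1} = u_n + h·k2.
s=1.000000, u=1.690000:
  k1 = f(1.000000, 1.690000) = -1.808300
  k2 = f(1.060000, 1.581502) = -1.520617
  u ← 1.690000 + 0.12·(-1.520617) = 1.507526
u(1.12) ≈ 1.5075

1.5075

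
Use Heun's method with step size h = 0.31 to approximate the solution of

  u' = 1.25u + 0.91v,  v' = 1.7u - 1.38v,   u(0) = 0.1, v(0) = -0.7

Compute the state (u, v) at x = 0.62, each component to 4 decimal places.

Heun on (u,v): k1 = f(x_n, state_n); k2 = f(x_n + h, state_n + h·k1); state_{n+1} = state_n + (h/2)·(k1 + k2).
0.000000: (0.100000, -0.700000)
  k1 = (-0.512000, 1.136000)
  predictor → (-0.058720, -0.347840)
  k2 = (-0.389934, 0.380195)
  → (-0.039800, -0.464990)
0.310000: (-0.039800, -0.464990)
  k1 = (-0.472890, 0.574026)
  predictor → (-0.186396, -0.287042)
  k2 = (-0.494203, 0.079244)
  → (-0.189699, -0.363733)
(u(0.62), v(0.62)) ≈ (-0.1897, -0.3637)

-0.1897, -0.3637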